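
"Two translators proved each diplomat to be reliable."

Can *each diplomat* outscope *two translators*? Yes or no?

Yes

*each diplomat* is an ECM subject; ECM complements are not islands, and the embedded quantifier may take matrix scope.
With no island boundary between them, the object can take inverse scope over the subject via ordinary QR within the clause.
Both orderings are possible: *two translators* > *each diplomat* and *each diplomat* > *two translators*.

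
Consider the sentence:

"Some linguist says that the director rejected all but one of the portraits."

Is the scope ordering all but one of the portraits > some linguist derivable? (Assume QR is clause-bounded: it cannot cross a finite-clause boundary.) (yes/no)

No

The target quantifier *all but one of the portraits* is part of the finite complement clause *that the director rejected all but one of the portraits*.
Under clause-bounded QR, a quantifier in an embedded finite clause cannot raise into the matrix clause.
So *all but one of the portraits* cannot raise high enough to outscope *some linguist*; only the surface ordering *some linguist* > *all but one of the portraits* is available.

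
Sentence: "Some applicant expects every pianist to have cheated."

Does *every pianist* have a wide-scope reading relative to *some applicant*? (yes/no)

*every pianist* is the subject of an ECM infinitive — the infinitival complement of an ECM verb is not a scope island, so *every pianist* can raise into the matrix clause.
Nothing blocks QR of the lower DP to a position above the higher one, so inverse scope is available.

Yes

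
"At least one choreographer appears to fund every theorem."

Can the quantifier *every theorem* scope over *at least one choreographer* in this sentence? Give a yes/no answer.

Yes

*every theorem* is the object of the infinitival complement of a raising predicate; raising infinitives are transparent for QR, so the two DPs are in effect clausemates.
Since no island is crossed, the inverse ordering is licensed alongside surface scope.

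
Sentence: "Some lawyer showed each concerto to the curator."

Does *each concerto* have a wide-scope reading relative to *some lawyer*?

*some lawyer* and *each concerto* are co-arguments of the matrix verb, with nothing but a clause-internal boundary between them.
Nothing blocks QR of the lower DP to a position above the higher one, so inverse scope is available.

Yes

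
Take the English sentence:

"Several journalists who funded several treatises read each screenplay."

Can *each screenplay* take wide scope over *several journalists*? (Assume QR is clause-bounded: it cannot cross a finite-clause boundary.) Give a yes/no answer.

*each screenplay* is a matrix argument; only *several journalists* is modified by the relative clause *who funded several treatises*, so the RC island is irrelevant to the target quantifier.
Clause-internal QR can adjoin the lower DP above the subject, yielding the inverse reading.
So *each screenplay* > *several journalists* is among the available readings.

Yes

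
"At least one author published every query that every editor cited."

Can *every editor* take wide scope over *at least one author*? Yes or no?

No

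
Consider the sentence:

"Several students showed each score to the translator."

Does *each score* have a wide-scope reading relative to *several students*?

Yes

*each score* is the matrix object and *several students* the matrix subject; the two are clausemates.
QR within a single clause is free, so the lower quantifier may take scope over the higher one.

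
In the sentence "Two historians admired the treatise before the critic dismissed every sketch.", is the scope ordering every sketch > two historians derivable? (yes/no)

No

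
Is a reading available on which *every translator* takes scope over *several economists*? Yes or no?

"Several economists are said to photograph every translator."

Yes

*every translator* is inside a raising infinitive, which is transparent to QR (no CP barrier), so it behaves as a matrix argument.
Since no island is crossed, the inverse ordering is licensed alongside surface scope.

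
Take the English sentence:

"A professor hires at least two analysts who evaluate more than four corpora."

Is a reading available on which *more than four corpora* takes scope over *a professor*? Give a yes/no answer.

The DP *more than four corpora* is contained in the relative clause *who evaluate more than four corpora* modifying *at least two analysts*.
The relative clause forms an island for QR, so the quantifier is confined to the head noun's restrictor.
*more than four corpora* > *a professor* would require crossing that boundary, which is illicit.
(Only the surface reading survives: one fixed professor with respect to all the relevant corpora.)

No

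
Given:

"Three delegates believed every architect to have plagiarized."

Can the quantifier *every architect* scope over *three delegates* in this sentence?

This is an ECM construction: *every architect* is the infinitival subject, Case-marked by the matrix verb, and the infinitive is transparent for QR.
Ordinary QR to a clause-peripheral position gives the wide-scope LF for the lower DP.

Yes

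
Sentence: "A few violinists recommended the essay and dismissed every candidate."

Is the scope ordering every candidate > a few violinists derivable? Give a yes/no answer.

No

*every candidate* is embedded in one conjunct of the coordinate structure (*dismissed every candidate*).
A quantifier cannot raise out of one conjunct of a coordination across the whole coordinate structure — the CSC applies to QR.
So the wide-scope reading for *every candidate* is blocked.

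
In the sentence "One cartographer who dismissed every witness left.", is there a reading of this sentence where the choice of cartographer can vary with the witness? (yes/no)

The paraphrase describes the scope ordering *every witness* > *one cartographer*.
Structurally, *every witness* is inside the relative clause *who dismissed every witness*.
A relative clause is a scope island — quantifier raising cannot cross its boundary.
There is no licit LF on which *every witness* c-commands *one cartographer*.

No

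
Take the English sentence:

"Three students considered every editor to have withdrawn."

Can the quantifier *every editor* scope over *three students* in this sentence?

The ECM infinitive is scope-transparent — *every editor* is free to raise above *three students*.
Nothing blocks QR of the lower DP to a position above the higher one, so inverse scope is available.
The sentence is scopally ambiguous between *three students* > *every editor* and *every editor* > *three students*.

Yes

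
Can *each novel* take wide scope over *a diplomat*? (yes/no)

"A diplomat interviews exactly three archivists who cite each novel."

*each novel* is embedded in the relative clause *who cite each novel* modifying *exactly three archivists*.
Relative clauses block scope extraction: QR cannot target a position outside the modified NP.
*each novel* is confined to the island and cannot take scope over *a diplomat*.
(Only the surface reading survives: one fixed diplomat with respect to all the relevant novels.)

No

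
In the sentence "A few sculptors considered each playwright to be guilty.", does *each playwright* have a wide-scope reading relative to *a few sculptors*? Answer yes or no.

Yes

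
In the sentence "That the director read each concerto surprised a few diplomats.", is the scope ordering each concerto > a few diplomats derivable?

The target quantifier *each concerto* is part of the sentential subject *that the director read each concerto*.
The subject-island constraint blocks QR out of a clausal subject.
The ordering *each concerto* > *a few diplomats* is therefore underivable.

No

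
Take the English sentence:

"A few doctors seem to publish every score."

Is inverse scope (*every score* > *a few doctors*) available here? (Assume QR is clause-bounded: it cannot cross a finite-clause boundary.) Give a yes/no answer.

*every score* is the object of the infinitival complement of a raising predicate; raising infinitives are transparent for QR, so the two DPs are in effect clausemates.
Clause-internal QR can adjoin the lower DP above the subject, yielding the inverse reading.

Yes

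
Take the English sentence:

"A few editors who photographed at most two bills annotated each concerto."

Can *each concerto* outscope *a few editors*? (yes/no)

Yes

*each concerto* is a matrix argument; only *a few editors* is modified by the relative clause *who photographed at most two bills*, so the RC island is irrelevant to the target quantifier.
With no island boundary between them, the object can take inverse scope over the subject via ordinary QR within the clause.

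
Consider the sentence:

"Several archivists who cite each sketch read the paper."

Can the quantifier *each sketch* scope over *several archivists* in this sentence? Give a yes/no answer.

No

*each sketch* occurs within the relative clause *who cite each sketch*.
A relative clause is a scope island — quantifier raising cannot cross its boundary.
*each sketch* is confined to the island and cannot take scope over *several archivists*.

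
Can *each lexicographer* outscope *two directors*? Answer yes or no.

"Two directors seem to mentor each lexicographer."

*each lexicographer* is the object of the infinitival complement of a raising predicate; raising infinitives are transparent for QR, so the two DPs are in effect clausemates.
With no island boundary between them, the object can take inverse scope over the subject via ordinary QR within the clause.

Yes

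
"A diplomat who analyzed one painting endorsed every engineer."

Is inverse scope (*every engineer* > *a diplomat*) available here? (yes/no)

Yes

The RC *who analyzed one painting* is an island, but *every engineer* is not inside it — it is the matrix object, a clausemate of *a diplomat*.
Ordinary QR to a clause-peripheral position gives the wide-scope LF for the lower DP.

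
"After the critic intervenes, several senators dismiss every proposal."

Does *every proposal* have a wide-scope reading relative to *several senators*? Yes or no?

The adjunct island is irrelevant here — *every proposal* and *several senators* are both in the matrix clause.
Nothing blocks QR of the lower DP to a position above the higher one, so inverse scope is available.

Yes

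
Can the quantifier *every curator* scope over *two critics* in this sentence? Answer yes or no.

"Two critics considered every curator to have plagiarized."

The ECM infinitive is scope-transparent — *every curator* is free to raise above *two critics*.
Nothing blocks QR of the lower DP to a position above the higher one, so inverse scope is available.
The sentence is scopally ambiguous between *two critics* > *every curator* and *every curator* > *two critics*.

Yes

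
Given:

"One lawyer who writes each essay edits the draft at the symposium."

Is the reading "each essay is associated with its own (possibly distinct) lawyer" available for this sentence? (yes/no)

No

The paraphrase describes the scope ordering *each essay* > *one lawyer*.
*each essay* is embedded in the relative clause *who writes each essay*.
Quantifiers inside a relative clause are trapped there; the RC boundary blocks QR.
There is no licit LF on which *each essay* c-commands *one lawyer*.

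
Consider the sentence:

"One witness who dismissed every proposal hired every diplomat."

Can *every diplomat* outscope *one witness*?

Yes

Although the sentence contains a relative clause (*who dismissed every proposal*), *every diplomat* is outside it, in the matrix VP.
Clause-internal QR can adjoin the lower DP above the subject, yielding the inverse reading.
The sentence is scopally ambiguous between *one witness* > *every diplomat* and *every diplomat* > *one witness*.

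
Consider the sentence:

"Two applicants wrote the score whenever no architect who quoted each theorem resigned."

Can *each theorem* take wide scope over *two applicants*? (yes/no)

No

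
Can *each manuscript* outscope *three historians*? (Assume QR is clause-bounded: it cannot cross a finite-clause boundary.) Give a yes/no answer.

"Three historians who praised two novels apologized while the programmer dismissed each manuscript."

No

The target quantifier *each manuscript* is part of the adjunct clause *while the programmer dismissed each manuscript*.
Adjunct clauses are scope islands: a quantifier inside an adjunct cannot raise into the matrix clause.
*each manuscript* > *three historians* would require crossing that boundary, which is illicit.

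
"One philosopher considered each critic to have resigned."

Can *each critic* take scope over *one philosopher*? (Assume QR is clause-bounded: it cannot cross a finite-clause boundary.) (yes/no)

The ECM infinitive is scope-transparent — *each critic* is free to raise above *one philosopher*.
QR within a single clause is free, so the lower quantifier may take scope over the higher one.

Yes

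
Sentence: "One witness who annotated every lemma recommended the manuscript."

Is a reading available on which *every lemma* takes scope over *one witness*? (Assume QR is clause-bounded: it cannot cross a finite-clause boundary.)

*every lemma* sits inside the relative clause *who annotated every lemma*.
Relative clauses are scope islands: a quantifier cannot QR out of a relative clause to take scope in the matrix clause.
There is no licit LF on which *every lemma* c-commands *one witness*.

No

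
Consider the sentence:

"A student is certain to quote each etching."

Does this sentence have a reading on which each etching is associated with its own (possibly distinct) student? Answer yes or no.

The described interpretation is the *each etching* > *a student* scoping.
Infinitival complements of raising predicates do not block QR; *each etching* and *a student* are effectively clausemates.
With no island boundary between them, the object can take inverse scope over the subject via ordinary QR within the clause.

Yes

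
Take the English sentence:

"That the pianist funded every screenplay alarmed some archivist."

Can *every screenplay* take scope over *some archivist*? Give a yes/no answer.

No

*every screenplay* occurs within the sentential subject *that the pianist funded every screenplay*.
Subjects — clausal subjects included — are islands for extraction, and QR is no exception.
The ordering *every screenplay* > *some archivist* is therefore underivable.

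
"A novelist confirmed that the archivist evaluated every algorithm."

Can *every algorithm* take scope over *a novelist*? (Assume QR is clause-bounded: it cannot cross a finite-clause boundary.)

No

*every algorithm* sits inside the finite complement clause *that the archivist evaluated every algorithm*.
Finite CP is the ceiling for QR here, by assumption.
The inverse ordering *every algorithm* > *a novelist* is therefore underivable.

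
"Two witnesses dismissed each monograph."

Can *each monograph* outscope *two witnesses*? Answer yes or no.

*two witnesses* and *each monograph* are co-arguments of the matrix verb, with nothing but a clause-internal boundary between them.
Nothing blocks QR of the lower DP to a position above the higher one, so inverse scope is available.

Yes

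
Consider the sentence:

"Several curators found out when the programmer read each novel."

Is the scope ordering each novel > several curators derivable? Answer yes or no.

No

*each novel* occurs within the embedded question *when the programmer read each novel*.
An indirect question is a wh-island; the filled [Spec,CP] blocks QR across the CP edge.
So *each novel* cannot raise high enough to outscope *several curators*; only the surface ordering *several curators* > *each novel* is available.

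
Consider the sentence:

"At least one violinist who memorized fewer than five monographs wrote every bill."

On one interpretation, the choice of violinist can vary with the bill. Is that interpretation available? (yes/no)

Yes

That reading corresponds to *every bill* > *at least one violinist*.
*every bill* sits in the matrix clause, not in the relative clause on *at least one violinist*.
Ordinary QR to a clause-peripheral position gives the wide-scope LF for the lower DP.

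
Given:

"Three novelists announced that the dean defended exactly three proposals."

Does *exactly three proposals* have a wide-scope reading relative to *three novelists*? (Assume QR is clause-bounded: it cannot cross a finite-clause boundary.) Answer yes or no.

The target quantifier *exactly three proposals* is part of the finite complement clause *that the dean defended exactly three proposals*.
Given the clause-boundedness assumption, QR cannot cross the finite CP into the matrix.
*exactly three proposals* is confined to the island and cannot take scope over *three novelists*.

No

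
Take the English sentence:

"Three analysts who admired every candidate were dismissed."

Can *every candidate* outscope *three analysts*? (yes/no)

No

The DP *every candidate* is contained in the relative clause *who admired every candidate*.
QR out of a relative clause is ruled out by the relative-clause island constraint.
Hence only narrow scope for *every candidate* (under *three analysts*) survives.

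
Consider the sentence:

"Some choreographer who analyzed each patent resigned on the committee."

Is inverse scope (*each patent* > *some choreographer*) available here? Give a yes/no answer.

No

Structurally, *each patent* is inside the relative clause *who analyzed each patent*.
QR out of a relative clause is ruled out by the relative-clause island constraint.
There is no licit LF on which *each patent* c-commands *some choreographer*.
(Only the surface reading survives: one fixed choreographer with respect to all the relevant patents.)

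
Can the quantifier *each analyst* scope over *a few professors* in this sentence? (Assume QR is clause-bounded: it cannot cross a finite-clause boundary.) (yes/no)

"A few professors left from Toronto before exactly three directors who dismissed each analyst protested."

The target quantifier *each analyst* is part of the relative clause *who dismissed each analyst*, which is itself inside the adjunct *before exactly three directors who dismissed each analyst protested*.
Two island boundaries intervene — the relative clause and the adjunct. Either alone would block QR.
So *each analyst* cannot raise to a position above *a few professors*.

No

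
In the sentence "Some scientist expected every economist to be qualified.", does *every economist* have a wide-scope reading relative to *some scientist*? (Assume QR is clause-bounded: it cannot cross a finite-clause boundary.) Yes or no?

*every economist* is the subject of an ECM infinitive — the infinitival complement of an ECM verb is not a scope island, so *every economist* can raise into the matrix clause.
With no island boundary between them, the object can take inverse scope over the subject via ordinary QR within the clause.

Yes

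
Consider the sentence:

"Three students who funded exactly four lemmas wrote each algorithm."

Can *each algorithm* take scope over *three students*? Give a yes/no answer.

*each algorithm* is a matrix argument; only *three students* is modified by the relative clause *who funded exactly four lemmas*, so the RC island is irrelevant to the target quantifier.
QR within a single clause is free, so the lower quantifier may take scope over the higher one.

Yes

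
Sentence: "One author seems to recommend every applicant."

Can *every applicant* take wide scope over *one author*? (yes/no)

Yes

Infinitival complements of raising predicates do not block QR; *every applicant* and *one author* are effectively clausemates.
Ordinary QR to a clause-peripheral position gives the wide-scope LF for the lower DP.
So *every applicant* > *one author* is among the available readings.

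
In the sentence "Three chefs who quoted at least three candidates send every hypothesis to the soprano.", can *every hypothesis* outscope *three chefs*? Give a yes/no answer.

Yes

*every hypothesis* sits in the matrix clause, not in the relative clause on *three chefs*.
Since no island is crossed, the inverse ordering is licensed alongside surface scope.
Both orderings are possible: *three chefs* > *every hypothesis* and *every hypothesis* > *three chefs*.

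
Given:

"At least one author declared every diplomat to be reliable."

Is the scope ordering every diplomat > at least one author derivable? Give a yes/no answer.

Yes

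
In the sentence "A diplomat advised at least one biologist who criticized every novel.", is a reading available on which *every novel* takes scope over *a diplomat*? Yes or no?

No

*every novel* is embedded in the relative clause *who criticized every novel* modifying *at least one biologist*.
A relative clause is a scope island — quantifier raising cannot cross its boundary.
The inverse ordering *every novel* > *a diplomat* is therefore underivable.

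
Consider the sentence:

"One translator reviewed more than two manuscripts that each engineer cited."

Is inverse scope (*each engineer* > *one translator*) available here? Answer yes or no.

No

*each engineer* occurs within the relative clause *that each engineer cited* modifying *more than two manuscripts*.
A relative clause is a scope island — quantifier raising cannot cross its boundary.
*each engineer* is confined to the island and cannot take scope over *one translator*.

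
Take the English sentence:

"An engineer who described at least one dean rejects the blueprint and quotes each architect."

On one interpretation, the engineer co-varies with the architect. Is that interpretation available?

No

The paraphrase describes the scope ordering *each architect* > *an engineer*.
*each architect* sits inside one conjunct of the coordinate structure (*quotes each architect*).
QR out of a conjunct would have to apply non-ATB, which the CSC forbids.
So *each architect* cannot raise to a position above *an engineer*.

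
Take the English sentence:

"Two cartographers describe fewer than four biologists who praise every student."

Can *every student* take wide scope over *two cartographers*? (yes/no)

*every student* sits inside the relative clause *who praise every student* modifying *fewer than four biologists*.
QR out of a relative clause is ruled out by the relative-clause island constraint.
Hence only narrow scope for *every student* (under *two cartographers*) survives.

No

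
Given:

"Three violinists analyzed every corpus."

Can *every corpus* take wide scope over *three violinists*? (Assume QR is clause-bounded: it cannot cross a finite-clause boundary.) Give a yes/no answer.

Yes

Both DPs are arguments of the same predicate; there is no clause or island boundary between them.
Since no island is crossed, the inverse ordering is licensed alongside surface scope.
So *every corpus* > *three violinists* is among the available readings.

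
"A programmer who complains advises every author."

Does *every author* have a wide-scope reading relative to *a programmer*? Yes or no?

Yes

The relative clause *who complains* modifies *a programmer*, but *every author* is not inside that relative clause — it is an argument of the matrix verb.
Ordinary QR to a clause-peripheral position gives the wide-scope LF for the lower DP.
Both orderings are possible: *a programmer* > *every author* and *every author* > *a programmer*.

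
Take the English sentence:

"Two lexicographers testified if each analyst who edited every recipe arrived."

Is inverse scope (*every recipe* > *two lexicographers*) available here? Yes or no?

No

*every recipe* occurs within the relative clause *who edited every recipe*, which is itself inside the adjunct *if each analyst who edited every recipe arrived*.
Even if one barrier were somehow void, the other would still block QR.
Hence only narrow scope for *every recipe* (under *two lexicographers*) survives.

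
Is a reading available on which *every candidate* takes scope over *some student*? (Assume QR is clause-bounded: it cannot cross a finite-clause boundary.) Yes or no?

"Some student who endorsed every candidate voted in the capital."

No

*every candidate* occurs within the relative clause *who endorsed every candidate*.
A relative clause is a scope island — quantifier raising cannot cross its boundary.
*every candidate* > *some student* would require crossing that boundary, which is illicit.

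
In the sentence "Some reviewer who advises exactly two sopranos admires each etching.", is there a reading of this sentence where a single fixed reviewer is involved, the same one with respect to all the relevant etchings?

The described interpretation is the *some reviewer* > *each etching* scoping.
That is the surface-scope ordering, which is always one of the available readings — island constraints only ever restrict inverse scope.

Yes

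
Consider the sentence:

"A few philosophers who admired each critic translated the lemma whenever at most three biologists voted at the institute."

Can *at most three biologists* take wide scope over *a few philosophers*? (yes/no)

The target quantifier *at most three biologists* is part of the adjunct clause *whenever at most three biologists voted at the institute*.
The adjunct-island constraint bars QR out of an adverbial clause.
*at most three biologists* is confined to the island and cannot take scope over *a few philosophers*.

No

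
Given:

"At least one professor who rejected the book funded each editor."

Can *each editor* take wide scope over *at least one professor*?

*each editor* is a matrix argument; only *at least one professor* is modified by the relative clause *who rejected the book*, so the RC island is irrelevant to the target quantifier.
Nothing blocks QR of the lower DP to a position above the higher one, so inverse scope is available.
So *each editor* > *at least one professor* is among the available readings.

Yes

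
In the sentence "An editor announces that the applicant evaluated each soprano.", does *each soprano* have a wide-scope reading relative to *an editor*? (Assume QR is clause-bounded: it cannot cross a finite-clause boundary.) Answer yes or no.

Structurally, *each soprano* is inside the finite complement clause *that the applicant evaluated each soprano*.
QR is clause-bounded, so the finite complement is a scope island for the embedded quantifier.
So *each soprano* cannot raise high enough to outscope *an editor*; only the surface ordering *an editor* > *each soprano* is available.

No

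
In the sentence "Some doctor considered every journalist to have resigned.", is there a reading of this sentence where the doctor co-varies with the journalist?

The paraphrase describes the scope ordering *every journalist* > *some doctor*.
This is an ECM construction: *every journalist* is the infinitival subject, Case-marked by the matrix verb, and the infinitive is transparent for QR.
Clause-internal QR can adjoin the lower DP above the subject, yielding the inverse reading.
Both orderings are possible: *some doctor* > *every journalist* and *every journalist* > *some doctor*.

Yes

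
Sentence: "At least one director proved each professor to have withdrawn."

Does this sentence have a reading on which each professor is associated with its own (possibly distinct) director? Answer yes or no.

Yes

That reading corresponds to *each professor* > *at least one director*.
The ECM infinitive is scope-transparent — *each professor* is free to raise above *at least one director*.
No island intervenes, so both surface and inverse scope are derivable.
Both orderings are possible: *at least one director* > *each professor* and *each professor* > *at least one director*.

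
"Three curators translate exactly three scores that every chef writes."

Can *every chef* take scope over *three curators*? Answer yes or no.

No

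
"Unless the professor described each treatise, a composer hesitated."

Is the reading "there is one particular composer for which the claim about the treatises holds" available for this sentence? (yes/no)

The described interpretation is the *a composer* > *each treatise* scoping.
*a composer* is a matrix-clause argument and can take scope within the matrix clause over the constituent containing *each treatise*, so *a composer* > *each treatise* needs no island-crossing movement and is available.

Yes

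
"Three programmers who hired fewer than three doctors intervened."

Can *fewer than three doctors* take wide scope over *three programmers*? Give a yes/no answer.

No

The target quantifier *fewer than three doctors* is part of the relative clause *who hired fewer than three doctors*.
Relative clauses block scope extraction: QR cannot target a position outside the modified NP.
Hence only narrow scope for *fewer than three doctors* (under *three programmers*) survives.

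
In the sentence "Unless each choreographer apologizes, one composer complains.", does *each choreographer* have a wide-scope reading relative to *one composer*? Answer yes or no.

No

*each choreographer* occurs within the adjunct clause *unless each choreographer apologizes*.
The adjunct-island constraint bars QR out of an adverbial clause.
So the wide-scope reading for *each choreographer* is blocked.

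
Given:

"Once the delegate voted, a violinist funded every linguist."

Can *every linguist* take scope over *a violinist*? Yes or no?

Although there is an adjunct clause, *every linguist* is in the main clause, not inside the adjunct.
Since no island is crossed, the inverse ordering is licensed alongside surface scope.

Yes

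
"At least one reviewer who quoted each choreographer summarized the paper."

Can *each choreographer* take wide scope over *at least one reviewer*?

No

The DP *each choreographer* is contained in the relative clause *who quoted each choreographer*.
QR out of a relative clause is ruled out by the relative-clause island constraint.
The inverse ordering *each choreographer* > *at least one reviewer* is therefore underivable.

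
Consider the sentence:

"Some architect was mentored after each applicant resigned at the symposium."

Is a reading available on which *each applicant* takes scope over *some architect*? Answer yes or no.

No

Structurally, *each applicant* is inside the adjunct clause *after each applicant resigned at the symposium*.
Scope out of an adjunct clause is unavailable: QR respects the adjunct-island constraint.
*each applicant* is confined to the island and cannot take scope over *some architect*.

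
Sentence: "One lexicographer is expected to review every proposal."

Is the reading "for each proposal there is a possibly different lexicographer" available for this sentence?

The described interpretation is the *every proposal* > *one lexicographer* scoping.
*every proposal* is the object of the infinitival complement of a raising predicate; raising infinitives are transparent for QR, so the two DPs are in effect clausemates.
Since no island is crossed, the inverse ordering is licensed alongside surface scope.

Yes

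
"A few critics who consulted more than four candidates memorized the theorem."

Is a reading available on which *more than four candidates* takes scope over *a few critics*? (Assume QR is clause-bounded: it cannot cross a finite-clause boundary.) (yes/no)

No

*more than four candidates* occurs within the relative clause *who consulted more than four candidates*.
A relative clause is a scope island — quantifier raising cannot cross its boundary.
*more than four candidates* is confined to the island and cannot take scope over *a few critics*.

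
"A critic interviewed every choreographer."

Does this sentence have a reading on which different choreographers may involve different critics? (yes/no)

Yes

This is the *every choreographer* > *a critic* reading.
*a critic* and *every choreographer* are co-arguments of the matrix verb, with nothing but a clause-internal boundary between them.
Nothing blocks QR of the lower DP to a position above the higher one, so inverse scope is available.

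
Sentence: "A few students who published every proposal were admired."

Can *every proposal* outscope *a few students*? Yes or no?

No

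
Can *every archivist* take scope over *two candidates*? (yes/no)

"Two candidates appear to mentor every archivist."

Yes

The matrix predicate is a raising verb, whose infinitival complement is not a scope island — *every archivist* can QR into the matrix clause.
With no island boundary between them, the object can take inverse scope over the subject via ordinary QR within the clause.
Both orderings are possible: *two candidates* > *every archivist* and *every archivist* > *two candidates*.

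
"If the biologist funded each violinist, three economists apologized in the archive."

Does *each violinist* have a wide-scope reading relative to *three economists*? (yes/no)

No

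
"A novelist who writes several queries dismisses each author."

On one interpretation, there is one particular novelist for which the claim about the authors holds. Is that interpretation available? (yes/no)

Yes

The paraphrase describes the scope ordering *a novelist* > *each author*.
Surface scope (*a novelist* > *each author*) is always derivable; islands only block QR, not in-situ interpretation.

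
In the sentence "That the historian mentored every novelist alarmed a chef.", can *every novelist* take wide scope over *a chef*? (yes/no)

The target quantifier *every novelist* is part of the sentential subject *that the historian mentored every novelist*.
Sentential subjects are islands: a quantifier inside the subject clause cannot raise over the matrix predicate.
*every novelist* > *a chef* would require crossing that boundary, which is illicit.

No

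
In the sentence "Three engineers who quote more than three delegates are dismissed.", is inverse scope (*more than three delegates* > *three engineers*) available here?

The DP *more than three delegates* is contained in the relative clause *who quote more than three delegates*.
Relative clauses block scope extraction: QR cannot target a position outside the modified NP.
So the wide-scope reading for *more than three delegates* is blocked.

No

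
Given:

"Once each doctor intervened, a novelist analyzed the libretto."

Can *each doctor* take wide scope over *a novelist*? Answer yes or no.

No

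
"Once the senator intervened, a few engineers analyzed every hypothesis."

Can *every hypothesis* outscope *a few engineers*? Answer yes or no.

The adjunct island is irrelevant here — *every hypothesis* and *a few engineers* are both in the matrix clause.
Clause-internal QR can adjoin the lower DP above the subject, yielding the inverse reading.

Yes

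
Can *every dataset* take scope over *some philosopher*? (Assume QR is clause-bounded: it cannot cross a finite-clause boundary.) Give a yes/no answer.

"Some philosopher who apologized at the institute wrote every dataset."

The RC *who apologized at the institute* is an island, but *every dataset* is not inside it — it is the matrix object, a clausemate of *some philosopher*.
Ordinary QR to a clause-peripheral position gives the wide-scope LF for the lower DP.

Yes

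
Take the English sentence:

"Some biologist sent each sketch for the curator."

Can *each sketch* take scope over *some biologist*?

*some biologist* and *each sketch* are co-arguments of the matrix verb, with nothing but a clause-internal boundary between them.
QR within a single clause is free, so the lower quantifier may take scope over the higher one.

Yes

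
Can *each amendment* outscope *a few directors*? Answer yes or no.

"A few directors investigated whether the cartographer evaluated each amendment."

No

Structurally, *each amendment* is inside the embedded question *whether the cartographer evaluated each amendment*.
Embedded questions are wh-islands: a quantifier inside an indirect question cannot QR into the matrix clause.
So the wide-scope reading for *each amendment* is blocked.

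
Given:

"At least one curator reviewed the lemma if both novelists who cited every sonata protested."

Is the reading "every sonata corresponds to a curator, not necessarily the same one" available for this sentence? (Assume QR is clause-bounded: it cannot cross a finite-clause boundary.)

No

The described interpretation is the *every sonata* > *at least one curator* scoping.
*every sonata* sits inside the relative clause *who cited every sonata*, which is itself inside the adjunct *if both novelists who cited every sonata protested*.
Nested islands: the RC island is itself inside an adjunct island, so wide scope is doubly excluded.
Hence only narrow scope for *every sonata* (under *at least one curator*) survives.
(Only the surface reading survives: one fixed curator with respect to all the relevant sonatas.)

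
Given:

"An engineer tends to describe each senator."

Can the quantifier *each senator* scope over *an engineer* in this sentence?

Yes

*each senator* is the object of the infinitival complement of a raising predicate; raising infinitives are transparent for QR, so the two DPs are in effect clausemates.
Since no island is crossed, the inverse ordering is licensed alongside surface scope.
Both orderings are possible: *an engineer* > *each senator* and *each senator* > *an engineer*.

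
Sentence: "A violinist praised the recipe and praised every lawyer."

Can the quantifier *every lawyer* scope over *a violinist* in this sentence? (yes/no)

The DP *every lawyer* is contained in one conjunct of the coordinate structure (*praised every lawyer*).
A quantifier cannot raise out of one conjunct of a coordination across the whole coordinate structure — the CSC applies to QR.
So *every lawyer* cannot raise to a position above *a violinist*.

No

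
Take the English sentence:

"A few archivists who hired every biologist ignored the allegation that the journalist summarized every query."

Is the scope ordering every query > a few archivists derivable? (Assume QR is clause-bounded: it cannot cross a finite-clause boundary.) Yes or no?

The DP *every query* is contained in the complex NP *the allegation that the journalist summarized every query*.
The complex NP is opaque for QR — the quantifier is frozen inside the noun's complement.
So *every query* cannot raise to a position above *a few archivists*.

No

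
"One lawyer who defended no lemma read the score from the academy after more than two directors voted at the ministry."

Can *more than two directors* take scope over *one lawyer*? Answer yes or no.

No

The target quantifier *more than two directors* is part of the adjunct clause *after more than two directors voted at the ministry*.
Adjunct clauses are scope islands: a quantifier inside an adjunct cannot raise into the matrix clause.
So the wide-scope reading for *more than two directors* is blocked.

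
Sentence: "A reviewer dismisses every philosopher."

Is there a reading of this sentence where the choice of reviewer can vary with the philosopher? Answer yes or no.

Yes

The paraphrase describes the scope ordering *every philosopher* > *a reviewer*.
*a reviewer* and *every philosopher* are co-arguments of the matrix verb, with nothing but a clause-internal boundary between them.
Nothing blocks QR of the lower DP to a position above the higher one, so inverse scope is available.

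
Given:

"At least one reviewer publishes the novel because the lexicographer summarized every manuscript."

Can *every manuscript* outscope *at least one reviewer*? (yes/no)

No

*every manuscript* sits inside the adjunct clause *because the lexicographer summarized every manuscript*.
Adjuncts are opaque for quantifier raising; a quantifier in an adjunct stays inside it.
So *every manuscript* cannot raise high enough to outscope *at least one reviewer*; only the surface ordering *at least one reviewer* > *every manuscript* is available.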